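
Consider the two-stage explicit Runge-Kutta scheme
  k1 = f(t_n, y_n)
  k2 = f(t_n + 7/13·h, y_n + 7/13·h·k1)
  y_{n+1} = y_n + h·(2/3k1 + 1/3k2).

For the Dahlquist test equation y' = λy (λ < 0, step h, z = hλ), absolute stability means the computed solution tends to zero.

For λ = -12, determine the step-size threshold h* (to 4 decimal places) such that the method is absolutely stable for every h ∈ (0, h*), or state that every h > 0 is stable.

(-5.5714,0); λ=-12 ⇒ h* = (39/7)/12 = 0.4643.

Set f=λy, z=hλ:
  k1=λy_n ⇒ h·k1=z·y_n;  k2=λ(1+7/13z)y_n ⇒ h·k2=z(1+7/13z)y_n
  y_{n+1}/y_n = 1 + 2/3z + 1/3z(1+7/13z) = 1 + z + 7/39z²
  R(z) = 1 + z + 7/39z².

Boundary: |R(x)|=1, x<0.
x=-0.63: |R|=0.4412
R=1: x+7/39x²=0 ⇒ x=−39/7=-5.5714; min R=1−1/(4·7/39)=-0.3929>−1
Confirm numerically:
  x=-4.278: |R|=0.00685 <1
  x=-4.179: |R|=0.04443 <1
  x=-4.025: |R|=0.11720 <1
  x=-2.509: |R|=0.37911 <1
  x=-5.836: |R|=1.27714 >1
  x=-5.831: |R|=1.27166 >1
So |R|<1 on (-5.5714, 0).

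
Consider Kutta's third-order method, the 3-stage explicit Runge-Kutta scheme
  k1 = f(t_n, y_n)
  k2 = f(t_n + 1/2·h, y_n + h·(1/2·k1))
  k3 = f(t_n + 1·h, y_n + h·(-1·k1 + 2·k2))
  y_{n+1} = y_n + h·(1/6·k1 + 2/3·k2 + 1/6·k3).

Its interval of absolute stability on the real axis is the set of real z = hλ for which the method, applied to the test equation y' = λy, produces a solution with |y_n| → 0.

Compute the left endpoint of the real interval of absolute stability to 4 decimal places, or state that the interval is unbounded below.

On y'=λy, z=hλ:
  order 3, 3-stage ⇒ R(z)=1+z+z^2/2+z^3/6
  (e.g. R(-0.68)=0.49879, |R|=0.49879)

Solve |R(x)|<1 on ℝ⁻.
x=-0.68: |R|=0.4988
|R(-1.7)|=0.0738 |R(-1.49)|=0.0687 |R(-1.47)|=0.0810
Bisect:
  x_lo=-3.1807 |R|=2.4854  x_hi=-0.3227 |R|=0.7238
  mid=-1.75171 |R|=0.11332 →hi
  mid=-2.46621 |R|=0.92511 →hi
  mid=-2.82347 |R|=1.58891 →lo
  mid=-2.64484 |R|=1.23077 →lo
  mid=-2.55553 |R|=1.07174 →lo
  mid=-2.51087 |R|=0.99692 →hi
  mid=-2.53320 |R|=1.03395 →lo
  ...
  [-2.51279,-2.51262] ⇒ x*=-2.5127
Stable set (-2.5127, 0).

z* = -2.5127.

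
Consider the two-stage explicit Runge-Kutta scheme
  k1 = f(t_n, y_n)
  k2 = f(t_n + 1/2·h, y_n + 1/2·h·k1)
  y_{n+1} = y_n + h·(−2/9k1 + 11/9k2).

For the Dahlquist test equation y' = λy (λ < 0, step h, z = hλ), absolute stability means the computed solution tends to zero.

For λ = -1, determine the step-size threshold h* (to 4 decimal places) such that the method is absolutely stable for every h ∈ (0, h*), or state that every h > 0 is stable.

(-1.6364,0); λ=-1 ⇒ h* = (18/11)/1 = 1.6364.

On y'=λy, z=hλ:
  k1=λy_n ⇒ h·k1=z·y_n;  k2=λ(1+1/2z)y_n ⇒ h·k2=z(1+1/2z)y_n
  y_{n+1}/y_n = 1 − 2/9z + 11/9z(1+1/2z) = 1 + z + 11/18z²
  ⇒ R(z) = 1 + z + 11/18z².

Need |R(x)|<1, x<0.
x=-0.71: |R|=0.5981
R=1: x+11/18x²=0 ⇒ x=−18/11=-1.6364; min R=1−1/(4·11/18)=0.5909>−1
Confirm numerically:
  x=-1.522: |R|=0.89363 <1
  x=-1.125: |R|=0.64844 <1
  x=-1.024: |R|=0.61680 <1
  x=-2.035: |R|=1.49575 >1
  x=-1.803: |R|=1.18361 >1
So |R|<1 on (-1.6364, 0).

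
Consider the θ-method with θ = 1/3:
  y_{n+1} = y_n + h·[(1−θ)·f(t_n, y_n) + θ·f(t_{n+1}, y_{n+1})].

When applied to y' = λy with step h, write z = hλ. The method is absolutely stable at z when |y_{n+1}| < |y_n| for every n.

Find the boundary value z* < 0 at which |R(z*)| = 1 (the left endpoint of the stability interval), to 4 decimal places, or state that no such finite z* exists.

Set f=λy, z=hλ:
  y_{n+1} = y_n + z·[2/3·y_n + 1/3·y_{n+1}] ⇒ (1 − 1/3z)y_{n+1} = (1 + 2/3z)y_n
  ⇒ R(z) = (1 + 2/3z)/(1 − 1/3z).

Need |R(x)|<1, x<0.
x=-0.89: |R|=0.3136
R=−1: 1+2/3x = −1+1/3x ⇒ -1/3x=2 ⇒ x=2/(-1/3)=-6.0000
Confirm numerically:
  x=-5.624: |R|=0.95640 <1
  x=-4.402: |R|=0.78411 <1
  x=-3.959: |R|=0.70671 <1
  x=-2.404: |R|=0.33457 <1
  x=-6.587: |R|=1.06123 >1
  x=-6.537: |R|=1.05631 >1
  x=-6.021: |R|=1.00233 >1
Interval (-6.0000, 0).

z* = -6.0000.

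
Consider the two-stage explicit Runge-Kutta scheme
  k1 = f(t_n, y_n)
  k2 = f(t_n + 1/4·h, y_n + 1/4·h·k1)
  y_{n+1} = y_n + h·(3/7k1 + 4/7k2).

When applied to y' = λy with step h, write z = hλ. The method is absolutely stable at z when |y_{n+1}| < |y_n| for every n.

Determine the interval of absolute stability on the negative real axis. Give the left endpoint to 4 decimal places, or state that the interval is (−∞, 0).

Test eqn y'=λy, z=hλ:
  k1=λy_n ⇒ h·k1=z·y_n;  k2=λ(1+1/4z)y_n ⇒ h·k2=z(1+1/4z)y_n
  y_{n+1}/y_n = 1 + 3/7z + 4/7z(1+1/4z) = 1 + z + 1/7z²
  ⇒ R(z) = 1 + z + 1/7z².

Boundary: |R(x)|=1, x<0.
x=-0.46: |R|=0.5702
R=1: x+1/7x²=0 ⇒ x=−7=-7.0000; min R=1−1/(4·1/7)=-0.7500>−1
Confirm numerically:
  x=-6.334: |R|=0.39737 <1
  x=-5.525: |R|=0.16420 <1
  x=-4.404: |R|=0.63325 <1
  x=-3.904: |R|=0.72668 <1
  x=-7.517: |R|=1.55518 >1
  x=-7.474: |R|=1.50610 >1
  x=-7.129: |R|=1.13138 >1
Interval (-7.0000, 0).

z∈(-7.0000,0).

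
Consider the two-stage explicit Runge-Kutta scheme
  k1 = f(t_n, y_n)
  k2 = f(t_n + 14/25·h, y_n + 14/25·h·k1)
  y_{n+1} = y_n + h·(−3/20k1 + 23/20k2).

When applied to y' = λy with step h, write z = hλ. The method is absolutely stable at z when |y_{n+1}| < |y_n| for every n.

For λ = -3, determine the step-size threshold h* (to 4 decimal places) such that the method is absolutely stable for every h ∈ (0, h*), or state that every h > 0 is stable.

(-1.5528,0); λ=-3 ⇒ h* = (250/161)/3 = 0.5176.

With y'=λy (z=hλ):
  k1=λy_n ⇒ h·k1=z·y_n;  k2=λ(1+14/25z)y_n ⇒ h·k2=z(1+14/25z)y_n
  y_{n+1}/y_n = 1 − 3/20z + 23/20z(1+14/25z) = 1 + z + 161/250z²
  R(z) = 1 + z + 161/250z².

Boundary: |R(x)|=1, x<0.
x=-1.17: |R|=0.7116
R=1: x+161/250x²=0 ⇒ x=−250/161=-1.5528; min R=1−1/(4·161/250)=0.6118>−1
Confirm numerically:
  x=-1.519: |R|=0.96694 <1
  x=-1.467: |R|=0.91895 <1
  x=-1.080: |R|=0.67116 <1
  x=-2.065: |R|=1.68116 >1
  x=-1.633: |R|=1.08435 >1
  x=-1.630: |R|=1.08104 >1
Interval (-1.5528, 0).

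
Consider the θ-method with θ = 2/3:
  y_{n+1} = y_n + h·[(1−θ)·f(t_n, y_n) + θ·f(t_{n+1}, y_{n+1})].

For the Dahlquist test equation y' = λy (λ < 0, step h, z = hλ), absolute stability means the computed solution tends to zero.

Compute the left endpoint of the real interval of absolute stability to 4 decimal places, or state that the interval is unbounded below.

With y'=λy (z=hλ):
  y_{n+1} = y_n + z·[1/3·y_n + 2/3·y_{n+1}] ⇒ (1 − 2/3z)y_{n+1} = (1 + 1/3z)y_n
  so R(z) = (1 + 1/3z)/(1 − 2/3z).

Need |R(x)|<1, x<0.
x=-1.01: |R|=0.3964
x=-2: |R|=0.1429
x=-10: |R|=0.3043
x=-100: |R|=0.4778
θ=2/3≥1/2 ⇒ |1+1/3x|<|1−2/3x| ∀x<0 ⇒ interval (−∞,0).

(−∞, 0) — no finite endpoint.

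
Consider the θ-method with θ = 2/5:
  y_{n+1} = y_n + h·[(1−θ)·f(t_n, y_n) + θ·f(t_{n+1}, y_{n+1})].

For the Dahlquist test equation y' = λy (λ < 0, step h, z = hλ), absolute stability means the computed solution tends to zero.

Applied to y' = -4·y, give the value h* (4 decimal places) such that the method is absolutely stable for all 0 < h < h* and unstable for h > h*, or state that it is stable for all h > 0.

On y'=λy, z=hλ:
  y_{n+1} = y_n + z·[3/5·y_n + 2/5·y_{n+1}] ⇒ (1 − 2/5z)y_{n+1} = (1 + 3/5z)y_n
  ⇒ R(z) = (1 + 3/5z)/(1 − 2/5z).

Find x<0 with |R(x)|<1.
x=-1.5: |R|=0.0625
R=−1: 1+3/5x = −1+2/5x ⇒ -1/5x=2 ⇒ x=2/(-1/5)=-10.0000
Confirm numerically:
  x=-8.582: |R|=0.93602 <1
  x=-6.478: |R|=0.80385 <1
  x=-5.305: |R|=0.69923 <1
  x=-10.276: |R|=1.01080 >1
  x=-10.073: |R|=1.00290 >1
  x=-10.030: |R|=1.00120 >1
So |R|<1 on (-10.0000, 0).

(-10.0000,0); λ=-4 ⇒ h* = (10)/4 = 2.5000.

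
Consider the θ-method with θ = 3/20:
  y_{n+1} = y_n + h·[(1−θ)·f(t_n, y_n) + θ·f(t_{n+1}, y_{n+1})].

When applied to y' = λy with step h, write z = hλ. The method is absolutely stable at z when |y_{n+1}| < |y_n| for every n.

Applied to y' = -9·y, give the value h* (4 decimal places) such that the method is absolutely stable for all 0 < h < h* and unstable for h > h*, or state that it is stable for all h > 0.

With y'=λy (z=hλ):
  y_{n+1} = y_n + z·[17/20·y_n + 3/20·y_{n+1}] ⇒ (1 − 3/20z)y_{n+1} = (1 + 17/20z)y_n
  Hence R(z) = (1 + 17/20z)/(1 − 3/20z).

Need |R(x)|<1, x<0.
x=-1.7: |R|=0.3546
R=−1: 1+17/20x = −1+3/20x ⇒ -7/10x=2 ⇒ x=2/(-7/10)=-2.8571
Confirm numerically:
  x=-2.739: |R|=0.94138 <1
  x=-2.504: |R|=0.82030 <1
  x=-2.230: |R|=0.67104 <1
  x=-1.958: |R|=0.51349 <1
  x=-3.223: |R|=1.17264 >1
  x=-3.205: |R|=1.16444 >1
So |R|<1 on (-2.8571, 0).

(-2.8571,0); λ=-9 ⇒ h* = (20/7)/9 = 0.3175.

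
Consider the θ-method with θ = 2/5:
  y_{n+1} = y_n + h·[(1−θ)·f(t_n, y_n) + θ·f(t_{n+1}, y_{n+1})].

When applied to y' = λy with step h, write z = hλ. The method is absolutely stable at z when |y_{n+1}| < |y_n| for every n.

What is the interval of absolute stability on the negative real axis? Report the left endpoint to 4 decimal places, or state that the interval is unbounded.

(-10.0000, 0).

Set f=λy, z=hλ:
  y_{n+1} = y_n + z·[3/5·y_n + 2/5·y_{n+1}] ⇒ (1 − 2/5z)y_{n+1} = (1 + 3/5z)y_n
  Hence R(z) = (1 + 3/5z)/(1 − 2/5z).

Solve |R(x)|<1 on ℝ⁻.
x=-0.43: |R|=0.6331
R=−1: 1+3/5x = −1+2/5x ⇒ -1/5x=2 ⇒ x=2/(-1/5)=-10.0000
Confirm numerically:
  x=-8.398: |R|=0.92650 <1
  x=-7.710: |R|=0.88786 <1
  x=-6.694: |R|=0.82021 <1
  x=-10.500: |R|=1.01923 >1
  x=-10.054: |R|=1.00215 >1
So |R|<1 on (-10.0000, 0).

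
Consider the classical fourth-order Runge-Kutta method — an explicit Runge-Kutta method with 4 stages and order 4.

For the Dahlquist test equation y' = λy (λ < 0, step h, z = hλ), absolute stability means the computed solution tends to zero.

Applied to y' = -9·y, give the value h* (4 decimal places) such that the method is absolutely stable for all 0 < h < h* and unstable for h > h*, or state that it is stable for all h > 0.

Test eqn y'=λy, z=hλ:
  order 4, 4-stage ⇒ R(z)=1+z+z^2/2+z^3/6+z^4/24
  (e.g. R(-1.52)=0.27231, |R|=0.27231)

Need |R(x)|<1, x<0.
x=-1.52: |R|=0.2723
|R(-2.34)|=0.5116 |R(-2.09)|=0.3675 |R(-1.36)|=0.2881
Bisect:
  x_lo=-3.2012 |R|=1.8309  x_hi=-0.2998 |R|=0.7410
  mid=-1.75051 |R|=0.27887 →hi
  mid=-2.47587 |R|=0.62528 →hi
  mid=-2.83855 |R|=1.08331 →lo
  mid=-2.65721 |R|=0.82345 →hi
  mid=-2.74788 |R|=0.94504 →hi
  mid=-2.79321 |R|=1.01201 →lo
  mid=-2.77055 |R|=0.97799 →hi
  mid=-2.78188 |R|=0.99487 →hi
  ...
  [-2.78542,-2.78524] ⇒ x*=-2.7853
So |R|<1 on (-2.7853, 0).

(-2.7853,0); λ=-9 ⇒ h* = 0.3095.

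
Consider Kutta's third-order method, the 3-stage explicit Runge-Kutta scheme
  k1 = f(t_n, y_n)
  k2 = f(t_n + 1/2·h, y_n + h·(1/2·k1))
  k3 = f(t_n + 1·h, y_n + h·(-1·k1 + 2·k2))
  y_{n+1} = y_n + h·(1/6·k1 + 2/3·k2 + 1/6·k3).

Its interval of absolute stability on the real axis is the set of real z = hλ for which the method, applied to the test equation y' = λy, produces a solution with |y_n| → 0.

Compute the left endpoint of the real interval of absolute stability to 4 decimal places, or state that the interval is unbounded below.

left endpoint -2.5127.

On y'=λy, z=hλ:
  order 3, 3-stage ⇒ R(z)=1+z+z^2/2+z^3/6
  (e.g. R(-1.21)=0.22679, |R|=0.22679)

Boundary: |R(x)|=1, x<0.
x=-1.21: |R|=0.2268
|R(-2.66)|=1.2590 |R(-1.39)|=0.1284 |R(-1.08)|=0.2932
Bisect:
  x_lo=-3.0273 |R|=2.0689  x_hi=-0.3889 |R|=0.6769
  mid=-1.70811 |R|=0.07990 →hi
  mid=-2.36770 |R|=0.77691 →hi
  mid=-2.69749 |R|=1.33062 →lo
  mid=-2.53259 |R|=1.03293 →lo
  mid=-2.45014 |R|=0.89999 →hi
  mid=-2.49137 |R|=0.96519 →hi
  mid=-2.51198 |R|=0.99874 →hi
  mid=-2.52229 |R|=1.01575 →lo
  mid=-2.51713 |R|=1.00723 →lo
  mid=-2.51456 |R|=1.00298 →lo
  ...
  [-2.51278,-2.51262] ⇒ x*=-2.5127
Stable set (-2.5127, 0).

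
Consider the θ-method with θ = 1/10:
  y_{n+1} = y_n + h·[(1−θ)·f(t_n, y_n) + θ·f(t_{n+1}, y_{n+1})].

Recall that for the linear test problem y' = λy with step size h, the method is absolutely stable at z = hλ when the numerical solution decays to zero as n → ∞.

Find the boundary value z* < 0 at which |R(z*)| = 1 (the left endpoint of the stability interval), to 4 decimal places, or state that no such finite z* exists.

left endpoint -2.5000.

On y'=λy, z=hλ:
  y_{n+1} = y_n + z·[9/10·y_n + 1/10·y_{n+1}] ⇒ (1 − 1/10z)y_{n+1} = (1 + 9/10z)y_n
  R(z) = (1 + 9/10z)/(1 − 1/10z).

Boundary: |R(x)|=1, x<0.
x=-1.38: |R|=0.2127
R=−1: 1+9/10x = −1+1/10x ⇒ -4/5x=2 ⇒ x=2/(-4/5)=-2.5000
Confirm numerically:
  x=-2.225: |R|=0.82004 <1
  x=-1.991: |R|=0.66041 <1
  x=-1.548: |R|=0.34049 <1
  x=-1.152: |R|=0.03300 <1
  x=-2.922: |R|=1.26126 >1
  x=-2.712: |R|=1.13342 >1
Interval (-2.5000, 0).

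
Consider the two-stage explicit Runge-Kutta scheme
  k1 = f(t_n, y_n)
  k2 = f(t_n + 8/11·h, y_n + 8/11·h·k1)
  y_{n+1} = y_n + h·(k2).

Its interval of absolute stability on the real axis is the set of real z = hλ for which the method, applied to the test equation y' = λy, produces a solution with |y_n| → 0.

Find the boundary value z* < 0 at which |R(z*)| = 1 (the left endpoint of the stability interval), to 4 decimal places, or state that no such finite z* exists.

On y'=λy, z=hλ:
  k1=λy_n ⇒ h·k1=z·y_n;  k2=λ(1+8/11z)y_n ⇒ h·k2=z(1+8/11z)y_n
  y_{n+1}/y_n = 1 + z(1+8/11z) = 1 + z + 8/11z²
  R(z) = 1 + z + 8/11z².

Boundary: |R(x)|=1, x<0.
x=-0.67: |R|=0.6565
R=1: x+8/11x²=0 ⇒ x=−11/8=-1.3750; min R=1−1/(4·8/11)=0.6562>−1
Confirm numerically:
  x=-1.275: |R|=0.90727 <1
  x=-1.176: |R|=0.82980 <1
  x=-1.046: |R|=0.74972 <1
  x=-0.908: |R|=0.69161 <1
  x=-1.939: |R|=1.79534 >1
  x=-1.540: |R|=1.18480 >1
  x=-1.529: |R|=1.17125 >1
Interval (-1.3750, 0).

left endpoint -1.3750.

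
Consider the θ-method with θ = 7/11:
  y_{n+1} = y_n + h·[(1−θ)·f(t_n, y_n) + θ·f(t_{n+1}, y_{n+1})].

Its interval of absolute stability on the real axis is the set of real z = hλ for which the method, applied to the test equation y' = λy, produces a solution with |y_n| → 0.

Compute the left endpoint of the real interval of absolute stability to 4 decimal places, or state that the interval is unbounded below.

Test eqn y'=λy, z=hλ:
  y_{n+1} = y_n + z·[4/11·y_n + 7/11·y_{n+1}] ⇒ (1 − 7/11z)y_{n+1} = (1 + 4/11z)y_n
  Hence R(z) = (1 + 4/11z)/(1 − 7/11z).

Solve |R(x)|<1 on ℝ⁻.
x=-0.49: |R|=0.6265
x=-2: |R|=0.1200
x=-10: |R|=0.3580
x=-100: |R|=0.5471
θ=7/11≥1/2 ⇒ |1+4/11x|<|1−7/11x| ∀x<0 ⇒ unbounded interval.

interval (−∞, 0).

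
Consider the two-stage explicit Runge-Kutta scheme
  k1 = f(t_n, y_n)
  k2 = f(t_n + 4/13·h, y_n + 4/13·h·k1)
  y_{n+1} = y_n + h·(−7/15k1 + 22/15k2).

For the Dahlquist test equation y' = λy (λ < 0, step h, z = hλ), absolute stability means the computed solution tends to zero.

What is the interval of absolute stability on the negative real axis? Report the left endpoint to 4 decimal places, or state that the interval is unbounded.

(-2.2159, 0).

With y'=λy (z=hλ):
  k1=λy_n ⇒ h·k1=z·y_n;  k2=λ(1+4/13z)y_n ⇒ h·k2=z(1+4/13z)y_n
  y_{n+1}/y_n = 1 − 7/15z + 22/15z(1+4/13z) = 1 + z + 88/195z²
  R(z) = 1 + z + 88/195z².

Boundary: |R(x)|=1, x<0.
x=-0.83: |R|=0.4809
R=1: x+88/195x²=0 ⇒ x=−195/88=-2.2159; min R=1−1/(4·88/195)=0.4460>−1
Confirm numerically:
  x=-1.904: |R|=0.73199 <1
  x=-1.838: |R|=0.68654 <1
  x=-1.203: |R|=0.45010 <1
  x=-2.596: |R|=1.44529 >1
  x=-2.393: |R|=1.19124 >1
So |R|<1 on (-2.2159, 0).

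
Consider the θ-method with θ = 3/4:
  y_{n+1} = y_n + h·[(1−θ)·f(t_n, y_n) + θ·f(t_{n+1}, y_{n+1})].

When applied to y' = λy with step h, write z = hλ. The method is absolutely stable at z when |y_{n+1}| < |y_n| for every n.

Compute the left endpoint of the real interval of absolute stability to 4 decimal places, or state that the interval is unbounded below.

Set f=λy, z=hλ:
  y_{n+1} = y_n + z·[1/4·y_n + 3/4·y_{n+1}] ⇒ (1 − 3/4z)y_{n+1} = (1 + 1/4z)y_n
  R(z) = (1 + 1/4z)/(1 − 3/4z).

Find x<0 with |R(x)|<1.
x=-0.6: |R|=0.5862
x=-2: |R|=0.2000
x=-10: |R|=0.1765
x=-100: |R|=0.3158
θ=3/4≥1/2 ⇒ |1+1/4x|<|1−3/4x| ∀x<0 ⇒ unbounded interval.

interval (−∞, 0).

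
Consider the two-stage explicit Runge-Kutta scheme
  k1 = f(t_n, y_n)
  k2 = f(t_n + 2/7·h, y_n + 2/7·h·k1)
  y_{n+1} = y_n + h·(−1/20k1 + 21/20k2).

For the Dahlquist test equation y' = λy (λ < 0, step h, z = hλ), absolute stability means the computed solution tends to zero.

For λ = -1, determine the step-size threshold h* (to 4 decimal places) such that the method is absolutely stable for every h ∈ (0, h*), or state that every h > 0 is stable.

On y'=λy, z=hλ:
  k1=λy_n ⇒ h·k1=z·y_n;  k2=λ(1+2/7z)y_n ⇒ h·k2=z(1+2/7z)y_n
  y_{n+1}/y_n = 1 − 1/20z + 21/20z(1+2/7z) = 1 + z + 3/10z²
  ⇒ R(z) = 1 + z + 3/10z².

Find x<0 with |R(x)|<1.
x=-1.31: |R|=0.2048
R=1: x+3/10x²=0 ⇒ x=−10/3=-3.3333; min R=1−1/(4·3/10)=0.1667>−1
Confirm numerically:
  x=-2.983: |R|=0.68649 <1
  x=-2.650: |R|=0.45675 <1
  x=-1.820: |R|=0.17372 <1
  x=-1.574: |R|=0.16924 <1
  x=-3.552: |R|=1.23301 >1
  x=-3.391: |R|=1.05866 >1
Stable set (-3.3333, 0).

(-3.3333,0); λ=-1 ⇒ h* = (10/3)/1 = 3.3333.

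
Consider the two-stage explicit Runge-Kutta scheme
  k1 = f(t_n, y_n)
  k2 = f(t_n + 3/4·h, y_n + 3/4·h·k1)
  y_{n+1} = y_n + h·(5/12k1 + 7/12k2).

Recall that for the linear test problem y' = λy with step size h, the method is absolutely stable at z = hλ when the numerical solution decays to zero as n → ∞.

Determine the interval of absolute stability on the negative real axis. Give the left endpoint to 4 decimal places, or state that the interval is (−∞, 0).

z∈(-2.2857,0).

On y'=λy, z=hλ:
  k1=λy_n ⇒ h·k1=z·y_n;  k2=λ(1+3/4z)y_n ⇒ h·k2=z(1+3/4z)y_n
  y_{n+1}/y_n = 1 + 5/12z + 7/12z(1+3/4z) = 1 + z + 7/16z²
  ⇒ R(z) = 1 + z + 7/16z².

Find x<0 with |R(x)|<1.
x=-1.68: |R|=0.5548
R=1: x+7/16x²=0 ⇒ x=−16/7=-2.2857; min R=1−1/(4·7/16)=0.4286>−1
Confirm numerically:
  x=-1.977: |R|=0.73298 <1
  x=-1.583: |R|=0.51333 <1
  x=-1.315: |R|=0.44154 <1
  x=-2.592: |R|=1.34733 >1
  x=-2.567: |R|=1.31590 >1
Interval (-2.2857, 0).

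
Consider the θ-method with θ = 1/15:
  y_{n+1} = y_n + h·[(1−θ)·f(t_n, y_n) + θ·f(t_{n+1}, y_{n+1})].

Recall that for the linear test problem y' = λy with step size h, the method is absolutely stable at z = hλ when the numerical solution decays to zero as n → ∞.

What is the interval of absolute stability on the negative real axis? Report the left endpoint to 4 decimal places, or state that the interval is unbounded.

Set f=λy, z=hλ:
  y_{n+1} = y_n + z·[14/15·y_n + 1/15·y_{n+1}] ⇒ (1 − 1/15z)y_{n+1} = (1 + 14/15z)y_n
  ⇒ R(z) = (1 + 14/15z)/(1 − 1/15z).

Need |R(x)|<1, x<0.
x=-0.71: |R|=0.3221
R=−1: 1+14/15x = −1+1/15x ⇒ -13/15x=2 ⇒ x=2/(-13/15)=-2.3077
Confirm numerically:
  x=-1.852: |R|=0.64847 <1
  x=-1.843: |R|=0.64133 <1
  x=-1.822: |R|=0.62466 <1
  x=-2.752: |R|=1.32537 >1
  x=-2.690: |R|=1.28095 >1
Interval (-2.3077, 0).

z∈(-2.3077,0).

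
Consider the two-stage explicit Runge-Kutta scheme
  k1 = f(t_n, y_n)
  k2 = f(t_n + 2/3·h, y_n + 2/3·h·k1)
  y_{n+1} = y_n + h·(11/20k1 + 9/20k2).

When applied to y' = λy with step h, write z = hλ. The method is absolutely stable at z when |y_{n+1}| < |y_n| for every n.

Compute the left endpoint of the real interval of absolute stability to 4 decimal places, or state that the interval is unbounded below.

Set f=λy, z=hλ:
  k1=λy_n ⇒ h·k1=z·y_n;  k2=λ(1+2/3z)y_n ⇒ h·k2=z(1+2/3z)y_n
  y_{n+1}/y_n = 1 + 11/20z + 9/20z(1+2/3z) = 1 + z + 3/10z²
  so R(z) = 1 + z + 3/10z².

Find x<0 with |R(x)|<1.
x=-1.35: |R|=0.1967
R=1: x+3/10x²=0 ⇒ x=−10/3=-3.3333; min R=1−1/(4·3/10)=0.1667>−1
Confirm numerically:
  x=-3.286: |R|=0.95334 <1
  x=-2.354: |R|=0.30839 <1
  x=-1.952: |R|=0.19109 <1
  x=-3.890: |R|=1.64963 >1
  x=-3.858: |R|=1.60725 >1
  x=-3.377: |R|=1.04424 >1
Interval (-3.3333, 0).

z* = -3.3333.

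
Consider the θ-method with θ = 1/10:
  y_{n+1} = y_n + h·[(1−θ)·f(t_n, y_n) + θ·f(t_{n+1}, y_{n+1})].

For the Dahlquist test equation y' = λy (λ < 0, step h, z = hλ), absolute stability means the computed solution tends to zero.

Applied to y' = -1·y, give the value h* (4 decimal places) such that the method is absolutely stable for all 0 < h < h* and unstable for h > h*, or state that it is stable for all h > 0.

On y'=λy, z=hλ:
  y_{n+1} = y_n + z·[9/10·y_n + 1/10·y_{n+1}] ⇒ (1 − 1/10z)y_{n+1} = (1 + 9/10z)y_n
  Hence R(z) = (1 + 9/10z)/(1 − 1/10z).

Solve |R(x)|<1 on ℝ⁻.
x=-0.84: |R|=0.2251
R=−1: 1+9/10x = −1+1/10x ⇒ -4/5x=2 ⇒ x=2/(-4/5)=-2.5000
Confirm numerically:
  x=-2.366: |R|=0.91331 <1
  x=-1.766: |R|=0.50093 <1
  x=-1.412: |R|=0.23729 <1
  x=-2.941: |R|=1.27262 >1
  x=-2.748: |R|=1.15563 >1
  x=-2.561: |R|=1.03885 >1
Interval (-2.5000, 0).

(-2.5000,0); λ=-1 ⇒ h* = (5/2)/1 = 2.5000.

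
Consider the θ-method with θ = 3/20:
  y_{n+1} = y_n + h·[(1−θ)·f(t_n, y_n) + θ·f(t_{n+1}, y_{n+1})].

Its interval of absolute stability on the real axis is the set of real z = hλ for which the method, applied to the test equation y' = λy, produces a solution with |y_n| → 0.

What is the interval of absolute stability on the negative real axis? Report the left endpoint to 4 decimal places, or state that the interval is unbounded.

With y'=λy (z=hλ):
  y_{n+1} = y_n + z·[17/20·y_n + 3/20·y_{n+1}] ⇒ (1 − 3/20z)y_{n+1} = (1 + 17/20z)y_n
  Hence R(z) = (1 + 17/20z)/(1 − 3/20z).

Find x<0 with |R(x)|<1.
x=-1.74: |R|=0.3799
R=−1: 1+17/20x = −1+3/20x ⇒ -7/10x=2 ⇒ x=2/(-7/10)=-2.8571
Confirm numerically:
  x=-2.030: |R|=0.55615 <1
  x=-1.908: |R|=0.48344 <1
  x=-1.709: |R|=0.36029 <1
  x=-3.309: |R|=1.21138 >1
  x=-3.031: |R|=1.08366 >1
  x=-2.991: |R|=1.06468 >1
So |R|<1 on (-2.8571, 0).

(-2.8571, 0).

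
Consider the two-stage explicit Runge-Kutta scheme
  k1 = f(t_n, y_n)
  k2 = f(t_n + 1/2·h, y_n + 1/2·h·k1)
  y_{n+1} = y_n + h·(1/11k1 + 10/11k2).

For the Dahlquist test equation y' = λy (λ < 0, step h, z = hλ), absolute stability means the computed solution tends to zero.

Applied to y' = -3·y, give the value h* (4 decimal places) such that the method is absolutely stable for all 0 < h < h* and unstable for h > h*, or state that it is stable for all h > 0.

With y'=λy (z=hλ):
  k1=λy_n ⇒ h·k1=z·y_n;  k2=λ(1+1/2z)y_n ⇒ h·k2=z(1+1/2z)y_n
  y_{n+1}/y_n = 1 + 1/11z + 10/11z(1+1/2z) = 1 + z + 5/11z²
  R(z) = 1 + z + 5/11z².

Boundary: |R(x)|=1, x<0.
x=-1.07: |R|=0.4504
R=1: x+5/11x²=0 ⇒ x=−11/5=-2.2000; min R=1−1/(4·5/11)=0.4500>−1
Confirm numerically:
  x=-1.690: |R|=0.60823 <1
  x=-1.416: |R|=0.49539 <1
  x=-1.390: |R|=0.48823 <1
  x=-1.017: |R|=0.45313 <1
  x=-2.748: |R|=1.68450 >1
  x=-2.630: |R|=1.51405 >1
  x=-2.464: |R|=1.29568 >1
So |R|<1 on (-2.2000, 0).

(-2.2000,0); λ=-3 ⇒ h* = (11/5)/3 = 0.7333.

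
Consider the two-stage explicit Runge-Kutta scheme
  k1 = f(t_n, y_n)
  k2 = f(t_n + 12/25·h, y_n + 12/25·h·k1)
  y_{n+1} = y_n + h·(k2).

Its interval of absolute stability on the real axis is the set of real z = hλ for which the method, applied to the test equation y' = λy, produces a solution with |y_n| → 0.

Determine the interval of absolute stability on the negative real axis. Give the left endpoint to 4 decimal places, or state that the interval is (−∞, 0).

z∈(-2.0833,0).

Test eqn y'=λy, z=hλ:
  k1=λy_n ⇒ h·k1=z·y_n;  k2=λ(1+12/25z)y_n ⇒ h·k2=z(1+12/25z)y_n
  y_{n+1}/y_n = 1 + z(1+12/25z) = 1 + z + 12/25z²
  R(z) = 1 + z + 12/25z².

Boundary: |R(x)|=1, x<0.
x=-0.32: |R|=0.7292
R=1: x+12/25x²=0 ⇒ x=−25/12=-2.0833; min R=1−1/(4·12/25)=0.4792>−1
Confirm numerically:
  x=-2.053: |R|=0.97011 <1
  x=-1.657: |R|=0.66091 <1
  x=-1.080: |R|=0.47987 <1
  x=-1.045: |R|=0.47917 <1
  x=-2.440: |R|=1.41773 >1
  x=-2.324: |R|=1.26847 >1
So |R|<1 on (-2.0833, 0).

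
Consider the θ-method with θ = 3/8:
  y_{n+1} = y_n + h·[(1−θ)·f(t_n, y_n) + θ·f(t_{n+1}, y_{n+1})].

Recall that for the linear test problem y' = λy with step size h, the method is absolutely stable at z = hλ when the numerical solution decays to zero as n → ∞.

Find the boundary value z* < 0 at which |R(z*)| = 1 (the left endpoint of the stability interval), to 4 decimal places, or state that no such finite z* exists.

Set f=λy, z=hλ:
  y_{n+1} = y_n + z·[5/8·y_n + 3/8·y_{n+1}] ⇒ (1 − 3/8z)y_{n+1} = (1 + 5/8z)y_n
  ⇒ R(z) = (1 + 5/8z)/(1 − 3/8z).

Need |R(x)|<1, x<0.
x=-0.64: |R|=0.4839
R=−1: 1+5/8x = −1+3/8x ⇒ -1/4x=2 ⇒ x=2/(-1/4)=-8.0000
Confirm numerically:
  x=-7.939: |R|=0.99617 <1
  x=-7.397: |R|=0.96005 <1
  x=-7.098: |R|=0.93842 <1
  x=-5.865: |R|=0.83317 <1
  x=-8.341: |R|=1.02065 >1
  x=-8.312: |R|=1.01895 >1
  x=-8.302: |R|=1.01836 >1
So |R|<1 on (-8.0000, 0).

z* = -8.0000.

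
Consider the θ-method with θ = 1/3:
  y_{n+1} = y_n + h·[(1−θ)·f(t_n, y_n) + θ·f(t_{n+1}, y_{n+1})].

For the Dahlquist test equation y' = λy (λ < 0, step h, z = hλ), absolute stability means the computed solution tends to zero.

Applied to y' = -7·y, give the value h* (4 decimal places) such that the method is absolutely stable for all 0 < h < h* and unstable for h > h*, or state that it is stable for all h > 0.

(-6.0000,0); λ=-7 ⇒ h* = (6)/7 = 0.8571.

On y'=λy, z=hλ:
  y_{n+1} = y_n + z·[2/3·y_n + 1/3·y_{n+1}] ⇒ (1 − 1/3z)y_{n+1} = (1 + 2/3z)y_n
  so R(z) = (1 + 2/3z)/(1 − 1/3z).

Find x<0 with |R(x)|<1.
x=-1.44: |R|=0.0270
R=−1: 1+2/3x = −1+1/3x ⇒ -1/3x=2 ⇒ x=2/(-1/3)=-6.0000
Confirm numerically:
  x=-4.855: |R|=0.85423 <1
  x=-3.371: |R|=0.58735 <1
  x=-2.595: |R|=0.39142 <1
  x=-6.394: |R|=1.04194 >1
  x=-6.342: |R|=1.03661 >1
  x=-6.186: |R|=1.02025 >1
Stable set (-6.0000, 0).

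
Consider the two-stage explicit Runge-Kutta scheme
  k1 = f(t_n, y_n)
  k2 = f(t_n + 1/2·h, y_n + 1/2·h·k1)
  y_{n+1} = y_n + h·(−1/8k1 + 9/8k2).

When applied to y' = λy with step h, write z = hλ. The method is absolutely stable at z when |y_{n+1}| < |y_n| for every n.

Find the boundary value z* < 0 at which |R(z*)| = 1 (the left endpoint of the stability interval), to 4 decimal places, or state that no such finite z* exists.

On y'=λy, z=hλ:
  k1=λy_n ⇒ h·k1=z·y_n;  k2=λ(1+1/2z)y_n ⇒ h·k2=z(1+1/2z)y_n
  y_{n+1}/y_n = 1 − 1/8z + 9/8z(1+1/2z) = 1 + z + 9/16z²
  Hence R(z) = 1 + z + 9/16z².

Find x<0 with |R(x)|<1.
x=-1.55: |R|=0.8014
R=1: x+9/16x²=0 ⇒ x=−16/9=-1.7778; min R=1−1/(4·9/16)=0.5556>−1
Confirm numerically:
  x=-1.269: |R|=0.63683 <1
  x=-1.228: |R|=0.62024 <1
  x=-0.916: |R|=0.55597 <1
  x=-0.760: |R|=0.56490 <1
  x=-1.997: |R|=1.24626 >1
  x=-1.979: |R|=1.22400 >1
So |R|<1 on (-1.7778, 0).

z* = -1.7778.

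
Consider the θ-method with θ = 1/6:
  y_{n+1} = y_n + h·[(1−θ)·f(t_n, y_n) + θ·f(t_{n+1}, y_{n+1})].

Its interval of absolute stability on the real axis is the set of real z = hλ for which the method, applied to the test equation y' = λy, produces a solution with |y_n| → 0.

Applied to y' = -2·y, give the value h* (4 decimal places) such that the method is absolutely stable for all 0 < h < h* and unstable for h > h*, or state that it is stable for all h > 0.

(-3.0000,0); λ=-2 ⇒ h* = (3)/2 = 1.5000.

Test eqn y'=λy, z=hλ:
  y_{n+1} = y_n + z·[5/6·y_n + 1/6·y_{n+1}] ⇒ (1 − 1/6z)y_{n+1} = (1 + 5/6z)y_n
  Hence R(z) = (1 + 5/6z)/(1 − 1/6z).

Find x<0 with |R(x)|<1.
x=-1.01: |R|=0.1355
R=−1: 1+5/6x = −1+1/6x ⇒ -2/3x=2 ⇒ x=2/(-2/3)=-3.0000
Confirm numerically:
  x=-2.897: |R|=0.95369 <1
  x=-1.546: |R|=0.22926 <1
  x=-1.467: |R|=0.17879 <1
  x=-3.523: |R|=1.21968 >1
  x=-3.340: |R|=1.14561 >1
  x=-3.209: |R|=1.09078 >1
Interval (-3.0000, 0).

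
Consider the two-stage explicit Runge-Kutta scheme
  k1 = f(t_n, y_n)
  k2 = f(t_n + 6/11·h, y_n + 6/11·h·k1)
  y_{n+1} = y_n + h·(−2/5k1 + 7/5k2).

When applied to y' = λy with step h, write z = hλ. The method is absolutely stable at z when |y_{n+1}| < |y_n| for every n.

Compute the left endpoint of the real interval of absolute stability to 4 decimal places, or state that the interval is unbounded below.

left endpoint -1.3095.

With y'=λy (z=hλ):
  k1=λy_n ⇒ h·k1=z·y_n;  k2=λ(1+6/11z)y_n ⇒ h·k2=z(1+6/11z)y_n
  y_{n+1}/y_n = 1 − 2/5z + 7/5z(1+6/11z) = 1 + z + 42/55z²
  so R(z) = 1 + z + 42/55z².

Need |R(x)|<1, x<0.
x=-1.67: |R|=1.4597
R=1: x+42/55x²=0 ⇒ x=−55/42=-1.3095; min R=1−1/(4·42/55)=0.6726>−1
Confirm numerically:
  x=-1.245: |R|=0.93866 <1
  x=-1.064: |R|=0.80051 <1
  x=-0.653: |R|=0.67262 <1
  x=-1.834: |R|=1.73453 >1
  x=-1.515: |R|=1.23772 >1
  x=-1.405: |R|=1.10244 >1
Interval (-1.3095, 0).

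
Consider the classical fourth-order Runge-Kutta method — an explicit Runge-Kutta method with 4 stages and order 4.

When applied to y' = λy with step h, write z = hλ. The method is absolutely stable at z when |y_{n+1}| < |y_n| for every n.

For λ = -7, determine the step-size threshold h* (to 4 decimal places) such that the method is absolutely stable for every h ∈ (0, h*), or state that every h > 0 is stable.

Set f=λy, z=hλ:
  order 4, 4-stage ⇒ R(z)=1+z+z^2/2+z^3/6+z^4/24
  (e.g. R(-0.55)=0.57733, |R|=0.57733)

Find x<0 with |R(x)|<1.
x=-0.55: |R|=0.5773
|R(-2.05)|=0.3513 |R(-1.14)|=0.3332 |R(-0.89)|=0.4147
Bisect:
  x_lo=-3.6549 |R|=3.3222  x_hi=-0.1459 |R|=0.8642
  mid=-1.90041 |R|=0.30494 →hi
  mid=-2.77765 |R|=0.98854 →hi
  mid=-3.21627 |R|=1.86947 →lo
  mid=-2.99696 |R|=1.36893 →lo
  mid=-2.88731 |R|=1.16502 →lo
  mid=-2.83248 |R|=1.07350 →lo
  mid=-2.80507 |R|=1.03022 →lo
  mid=-2.79136 |R|=1.00918 →lo
  ...
  [-2.78536,-2.78515] ⇒ x*=-2.7853
Interval (-2.7853, 0).

(-2.7853,0); λ=-7 ⇒ h* = 0.3979.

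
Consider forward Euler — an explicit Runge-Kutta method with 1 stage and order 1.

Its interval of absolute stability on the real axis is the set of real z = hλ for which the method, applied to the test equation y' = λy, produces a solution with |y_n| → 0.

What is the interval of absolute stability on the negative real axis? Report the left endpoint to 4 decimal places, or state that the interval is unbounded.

Set f=λy, z=hλ:
  order 1, 1-stage ⇒ R(z)=1+z
  (e.g. R(-1.46)=-0.46000, |R|=0.46000)

Solve |R(x)|<1 on ℝ⁻.
x=-1.46: |R|=0.4600
|R(-1.13)|=0.1300 |R(-0.85)|=0.1500 |R(-0.59)|=0.4100
Bisect:
  x_lo=-2.6635 |R|=1.6635  x_hi=-0.3492 |R|=0.6508
  mid=-1.50635 |R|=0.50635 →hi
  mid=-2.08491 |R|=1.08491 →lo
  mid=-1.79563 |R|=0.79563 →hi
  mid=-1.94027 |R|=0.94027 →hi
  mid=-2.01259 |R|=1.01259 →lo
  mid=-1.97643 |R|=0.97643 →hi
  mid=-1.99451 |R|=0.99451 →hi
  ...
  [-2.00002,-1.99988] ⇒ x*=-2.0000
Interval (-2.0000, 0).

(-2.0000, 0).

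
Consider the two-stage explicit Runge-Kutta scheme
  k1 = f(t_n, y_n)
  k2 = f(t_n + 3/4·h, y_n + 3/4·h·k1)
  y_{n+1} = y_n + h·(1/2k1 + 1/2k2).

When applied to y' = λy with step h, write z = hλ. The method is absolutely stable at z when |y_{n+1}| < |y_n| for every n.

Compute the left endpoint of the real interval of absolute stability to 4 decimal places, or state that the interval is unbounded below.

left endpoint -2.6667.

Set f=λy, z=hλ:
  k1=λy_n ⇒ h·k1=z·y_n;  k2=λ(1+3/4z)y_n ⇒ h·k2=z(1+3/4z)y_n
  y_{n+1}/y_n = 1 + 1/2z + 1/2z(1+3/4z) = 1 + z + 3/8z²
  so R(z) = 1 + z + 3/8z².

Find x<0 with |R(x)|<1.
x=-1.45: |R|=0.3384
R=1: x+3/8x²=0 ⇒ x=−8/3=-2.6667; min R=1−1/(4·3/8)=0.3333>−1
Confirm numerically:
  x=-2.412: |R|=0.76965 <1
  x=-2.405: |R|=0.76401 <1
  x=-2.309: |R|=0.69031 <1
  x=-3.120: |R|=1.53040 >1
  x=-2.950: |R|=1.31344 >1
So |R|<1 on (-2.6667, 0).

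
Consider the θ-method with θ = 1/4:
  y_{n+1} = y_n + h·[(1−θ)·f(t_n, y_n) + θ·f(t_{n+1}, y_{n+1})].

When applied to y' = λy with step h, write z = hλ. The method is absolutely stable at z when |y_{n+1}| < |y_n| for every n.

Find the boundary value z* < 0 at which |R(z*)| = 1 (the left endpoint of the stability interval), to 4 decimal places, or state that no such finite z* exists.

Test eqn y'=λy, z=hλ:
  y_{n+1} = y_n + z·[3/4·y_n + 1/4·y_{n+1}] ⇒ (1 − 1/4z)y_{n+1} = (1 + 3/4z)y_n
  ⇒ R(z) = (1 + 3/4z)/(1 − 1/4z).

Find x<0 with |R(x)|<1.
x=-1.39: |R|=0.0315
R=−1: 1+3/4x = −1+1/4x ⇒ -1/2x=2 ⇒ x=2/(-1/2)=-4.0000
Confirm numerically:
  x=-3.875: |R|=0.96825 <1
  x=-3.662: |R|=0.91177 <1
  x=-3.419: |R|=0.84338 <1
  x=-3.179: |R|=0.77128 <1
  x=-4.352: |R|=1.08429 >1
  x=-4.061: |R|=1.01513 >1
Stable set (-4.0000, 0).

left endpoint -4.0000.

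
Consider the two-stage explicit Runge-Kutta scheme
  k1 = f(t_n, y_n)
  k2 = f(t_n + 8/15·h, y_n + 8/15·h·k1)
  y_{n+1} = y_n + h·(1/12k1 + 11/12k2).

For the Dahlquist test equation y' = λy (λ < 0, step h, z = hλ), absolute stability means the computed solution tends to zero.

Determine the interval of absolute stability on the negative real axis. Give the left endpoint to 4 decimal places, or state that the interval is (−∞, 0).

Test eqn y'=λy, z=hλ:
  k1=λy_n ⇒ h·k1=z·y_n;  k2=λ(1+8/15z)y_n ⇒ h·k2=z(1+8/15z)y_n
  y_{n+1}/y_n = 1 + 1/12z + 11/12z(1+8/15z) = 1 + z + 22/45z²
  so R(z) = 1 + z + 22/45z².

Find x<0 with |R(x)|<1.
x=-1.35: |R|=0.5410
R=1: x+22/45x²=0 ⇒ x=−45/22=-2.0455; min R=1−1/(4·22/45)=0.4886>−1
Confirm numerically:
  x=-2.020: |R|=0.97486 <1
  x=-1.802: |R|=0.78552 <1
  x=-1.667: |R|=0.69157 <1
  x=-1.336: |R|=0.53662 <1
  x=-2.639: |R|=1.76578 >1
  x=-2.176: |R|=1.13888 >1
  x=-2.119: |R|=1.07619 >1
Stable set (-2.0455, 0).

(-2.0455, 0).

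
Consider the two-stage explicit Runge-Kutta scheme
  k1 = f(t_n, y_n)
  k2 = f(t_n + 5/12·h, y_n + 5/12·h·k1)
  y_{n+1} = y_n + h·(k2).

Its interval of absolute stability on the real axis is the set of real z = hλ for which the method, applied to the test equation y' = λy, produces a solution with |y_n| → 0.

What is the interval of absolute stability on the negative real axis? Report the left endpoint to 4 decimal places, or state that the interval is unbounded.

z∈(-2.4000,0).

On y'=λy, z=hλ:
  k1=λy_n ⇒ h·k1=z·y_n;  k2=λ(1+5/12z)y_n ⇒ h·k2=z(1+5/12z)y_n
  y_{n+1}/y_n = 1 + z(1+5/12z) = 1 + z + 5/12z²
  Hence R(z) = 1 + z + 5/12z².

Find x<0 with |R(x)|<1.
x=-0.69: |R|=0.5084
R=1: x+5/12x²=0 ⇒ x=−12/5=-2.4000; min R=1−1/(4·5/12)=0.4000>−1
Confirm numerically:
  x=-2.349: |R|=0.95008 <1
  x=-1.696: |R|=0.50251 <1
  x=-1.253: |R|=0.40117 <1
  x=-2.836: |R|=1.51521 >1
  x=-2.700: |R|=1.33750 >1
  x=-2.481: |R|=1.08373 >1
Stable set (-2.4000, 0).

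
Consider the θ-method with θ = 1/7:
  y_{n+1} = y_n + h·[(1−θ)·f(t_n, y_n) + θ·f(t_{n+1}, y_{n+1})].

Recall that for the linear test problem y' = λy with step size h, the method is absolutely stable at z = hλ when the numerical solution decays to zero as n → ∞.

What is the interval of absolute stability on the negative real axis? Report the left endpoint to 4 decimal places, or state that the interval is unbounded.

(-2.8000, 0).

Set f=λy, z=hλ:
  y_{n+1} = y_n + z·[6/7·y_n + 1/7·y_{n+1}] ⇒ (1 − 1/7z)y_{n+1} = (1 + 6/7z)y_n
  so R(z) = (1 + 6/7z)/(1 − 1/7z).

Boundary: |R(x)|=1, x<0.
x=-0.55: |R|=0.4901
R=−1: 1+6/7x = −1+1/7x ⇒ -5/7x=2 ⇒ x=2/(-5/7)=-2.8000
Confirm numerically:
  x=-2.655: |R|=0.92491 <1
  x=-2.054: |R|=0.58803 <1
  x=-1.426: |R|=0.18467 <1
  x=-3.265: |R|=1.22650 >1
  x=-2.940: |R|=1.07042 >1
  x=-2.848: |R|=1.02437 >1
Interval (-2.8000, 0).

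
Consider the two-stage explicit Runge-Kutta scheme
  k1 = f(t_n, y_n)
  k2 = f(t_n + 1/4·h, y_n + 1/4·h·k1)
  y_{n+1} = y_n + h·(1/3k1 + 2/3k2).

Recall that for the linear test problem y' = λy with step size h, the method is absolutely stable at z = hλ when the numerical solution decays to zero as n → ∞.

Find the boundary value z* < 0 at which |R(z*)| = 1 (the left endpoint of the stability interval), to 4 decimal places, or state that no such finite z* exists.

Test eqn y'=λy, z=hλ:
  k1=λy_n ⇒ h·k1=z·y_n;  k2=λ(1+1/4z)y_n ⇒ h·k2=z(1+1/4z)y_n
  y_{n+1}/y_n = 1 + 1/3z + 2/3z(1+1/4z) = 1 + z + 1/6z²
  Hence R(z) = 1 + z + 1/6z².

Need |R(x)|<1, x<0.
x=-1.31: |R|=0.0240
R=1: x+1/6x²=0 ⇒ x=−6=-6.0000; min R=1−1/(4·1/6)=-0.5000>−1
Confirm numerically:
  x=-5.357: |R|=0.42591 <1
  x=-5.193: |R|=0.30154 <1
  x=-4.893: |R|=0.09724 <1
  x=-2.639: |R|=0.47828 <1
  x=-6.512: |R|=1.55569 >1
  x=-6.398: |R|=1.42440 >1
  x=-6.318: |R|=1.33485 >1
Stable set (-6.0000, 0).

z* = -6.0000.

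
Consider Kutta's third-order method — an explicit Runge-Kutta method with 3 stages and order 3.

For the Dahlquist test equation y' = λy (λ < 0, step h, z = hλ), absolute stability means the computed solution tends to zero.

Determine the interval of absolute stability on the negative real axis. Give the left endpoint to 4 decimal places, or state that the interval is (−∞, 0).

z∈(-2.5127,0).

With y'=λy (z=hλ):
  order 3, 3-stage ⇒ R(z)=1+z+z^2/2+z^3/6
  (e.g. R(-1.26)=0.20040, |R|=0.20040)

Need |R(x)|<1, x<0.
x=-1.26: |R|=0.2004
|R(-2.71)|=1.3550 |R(-2.36)|=0.7659 |R(-1.56)|=0.0241
Bisect:
  x_lo=-2.8765 |R|=1.7061  x_hi=-0.3066 |R|=0.7356
  mid=-1.59155 |R|=0.00306 →hi
  mid=-2.23401 |R|=0.59686 →hi
  mid=-2.55524 |R|=1.07125 →lo
  mid=-2.39463 |R|=0.81607 →hi
  mid=-2.47493 |R|=0.93890 →hi
  mid=-2.51509 |R|=1.00386 →lo
  mid=-2.49501 |R|=0.97108 →hi
  mid=-2.50505 |R|=0.98739 →hi
  mid=-2.51007 |R|=0.99561 →hi
  ...
  [-2.51289,-2.51274] ⇒ x*=-2.5127
Stable set (-2.5127, 0).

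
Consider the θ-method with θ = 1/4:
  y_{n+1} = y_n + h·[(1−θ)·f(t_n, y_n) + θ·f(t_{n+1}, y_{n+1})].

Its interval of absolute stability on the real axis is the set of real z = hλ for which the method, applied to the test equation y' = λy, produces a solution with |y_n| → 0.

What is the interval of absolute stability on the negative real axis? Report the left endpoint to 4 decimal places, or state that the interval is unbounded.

On y'=λy, z=hλ:
  y_{n+1} = y_n + z·[3/4·y_n + 1/4·y_{n+1}] ⇒ (1 − 1/4z)y_{n+1} = (1 + 3/4z)y_n
  R(z) = (1 + 3/4z)/(1 − 1/4z).

Solve |R(x)|<1 on ℝ⁻.
x=-1.71: |R|=0.1979
R=−1: 1+3/4x = −1+1/4x ⇒ -1/2x=2 ⇒ x=2/(-1/2)=-4.0000
Confirm numerically:
  x=-3.304: |R|=0.80942 <1
  x=-2.614: |R|=0.58089 <1
  x=-1.981: |R|=0.32486 <1
  x=-1.741: |R|=0.21303 <1
  x=-4.445: |R|=1.10539 >1
  x=-4.274: |R|=1.06623 >1
  x=-4.086: |R|=1.02127 >1
Stable set (-4.0000, 0).

(-4.0000, 0).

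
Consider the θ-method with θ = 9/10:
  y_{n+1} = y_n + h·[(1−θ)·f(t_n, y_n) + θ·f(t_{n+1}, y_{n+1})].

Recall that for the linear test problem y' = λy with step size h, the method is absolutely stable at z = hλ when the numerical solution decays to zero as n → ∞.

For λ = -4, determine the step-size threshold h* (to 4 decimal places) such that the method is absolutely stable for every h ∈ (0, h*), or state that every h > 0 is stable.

interval (−∞, 0). Any h>0 works for λ=-4.

With y'=λy (z=hλ):
  y_{n+1} = y_n + z·[1/10·y_n + 9/10·y_{n+1}] ⇒ (1 − 9/10z)y_{n+1} = (1 + 1/10z)y_n
  so R(z) = (1 + 1/10z)/(1 − 9/10z).

Need |R(x)|<1, x<0.
x=-1.48: |R|=0.3654
x=-2: |R|=0.2857
x=-10: |R|=0.0000
x=-100: |R|=0.0989
θ=9/10≥1/2 ⇒ |1+1/10x|<|1−9/10x| ∀x<0 ⇒ stable on all of ℝ⁻.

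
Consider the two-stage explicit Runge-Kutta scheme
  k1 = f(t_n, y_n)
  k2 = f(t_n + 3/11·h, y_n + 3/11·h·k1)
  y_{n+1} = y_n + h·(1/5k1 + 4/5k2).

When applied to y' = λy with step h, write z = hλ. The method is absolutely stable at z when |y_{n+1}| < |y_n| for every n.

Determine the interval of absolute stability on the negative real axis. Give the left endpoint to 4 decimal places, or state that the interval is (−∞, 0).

With y'=λy (z=hλ):
  k1=λy_n ⇒ h·k1=z·y_n;  k2=λ(1+3/11z)y_n ⇒ h·k2=z(1+3/11z)y_n
  y_{n+1}/y_n = 1 + 1/5z + 4/5z(1+3/11z) = 1 + z + 12/55z²
  Hence R(z) = 1 + z + 12/55z².

Need |R(x)|<1, x<0.
x=-0.67: |R|=0.4279
R=1: x+12/55x²=0 ⇒ x=−55/12=-4.5833; min R=1−1/(4·12/55)=-0.1458>−1
Confirm numerically:
  x=-3.753: |R|=0.32009 <1
  x=-2.527: |R|=0.13375 <1
  x=-2.137: |R|=0.14061 <1
  x=-5.151: |R|=1.63797 >1
  x=-4.892: |R|=1.32945 >1
Stable set (-4.5833, 0).

z∈(-4.5833,0).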